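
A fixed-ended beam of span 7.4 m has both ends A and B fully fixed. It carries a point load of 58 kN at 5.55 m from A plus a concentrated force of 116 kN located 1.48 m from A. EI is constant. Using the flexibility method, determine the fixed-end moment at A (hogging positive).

M_A = 130 kN·m

Take the two fixed-end moments M_A, M_B as redundants; the released structure is the simple span AB.
On the primary (simply-supported) span, the end slopes from the loading are:
  at A: point load 58 at a = 5.55: Pab(L + b)/(6LEI) = 124.1/EI
  at B: point load 58 at a = 5.55: Pab(L + a)/(6LEI) = 173.7/EI
  at A: point load 116 at a = 1.48: Pab(L + b)/(6LEI) = 304.9/EI
  at B: point load 116 at a = 1.48: Pab(L + a)/(6LEI) = 203.3/EI
  θ_A0 = 429/EI,  θ_B0 = 377/EI
Flexibility coefficients: a unit moment at one end gives L/(3EI) there and L/(6EI) at the far end, so f₁₁ = f₂₂ = 2.467/EI and f₁₂ = f₂₁ = 1.233/EI.
Compatibility — zero rotation at each built-in end:
  2.467 M_A + 1.233 M_B = 429
  1.233 M_A + 2.467 M_B = 377
Solving the pair gives M_A = 130 kN·m and M_B = 87.83 kN·m (hogging).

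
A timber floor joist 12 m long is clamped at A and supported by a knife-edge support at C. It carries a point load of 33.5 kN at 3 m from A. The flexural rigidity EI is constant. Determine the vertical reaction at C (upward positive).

Release the roller at C. Primary structure: cantilever fixed at A.
Free-end deflection of the primary structure under the applied loading (downward +):
  point load 33.5 at a = 3: Pa²(3L − a)/(6EI) = 1658/EI
Tip deflection under a unit load at C: L³/(3EI) = 576/EI.
Compatibility at C: δ_0 − R_C·δ_{CC} = 0, so R_C = 1658/576 = 2.879 kN.

R_C = 2.879 kN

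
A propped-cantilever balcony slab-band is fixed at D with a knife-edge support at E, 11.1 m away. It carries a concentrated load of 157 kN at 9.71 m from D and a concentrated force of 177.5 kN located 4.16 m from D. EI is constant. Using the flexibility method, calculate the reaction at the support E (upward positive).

R_E = 160.4 kN

Release the roller at E. Primary structure: cantilever fixed at D.
Deflection at E on the released cantilever, summing each load's contribution:
  point load 157 at a = 9.71: Pa²(3L − a)/(6EI) = 58199/EI
  point load 177.5 at a = 4.16: Pa²(3L − a)/(6EI) = 14918/EI
  δ_0 = 73117/EI
Tip deflection under a unit load at E: L³/(3EI) = 455.9/EI.
The prop prevents deflection at E: R_E = δ_0/δ_{EE} = 73117/455.9 = 160.4 kN.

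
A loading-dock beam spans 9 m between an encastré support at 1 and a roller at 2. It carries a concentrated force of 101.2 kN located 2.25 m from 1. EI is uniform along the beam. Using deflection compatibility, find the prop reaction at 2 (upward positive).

R_2 = 8.697 kN

Choose R_2 as the redundant. The primary structure is the cantilever fixed at 1.
Free-end deflection of the primary structure under the applied loading (downward +):
  point load 101.2 at a = 2.25: Pa²(3L − a)/(6EI) = 2113/EI
Tip deflection under a unit load at 2: L³/(3EI) = 243/EI.
Compatibility at 2: δ_0 − R_2·δ_{22} = 0, so R_2 = 2113/243 = 8.697 kN.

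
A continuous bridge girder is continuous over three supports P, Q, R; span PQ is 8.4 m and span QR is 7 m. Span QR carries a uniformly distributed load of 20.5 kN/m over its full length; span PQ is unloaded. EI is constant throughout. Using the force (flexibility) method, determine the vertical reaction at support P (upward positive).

Release continuity at Q by inserting a hinge; the redundant is the internal moment M_Q. The primary structure is two simply-supported spans PQ and QR.
End slopes at the hinge Q, treating each span as simply supported:
  span QR: UDL 20.5: wL³/(24EI) = 293/EI
  relative rotation θ_0 = (0 + 293)/EI = 293/EI
A unit hogging moment at Q produces rotation L₁/(3EI) + L₂/(3EI) = 5.133/EI.
Compatibility: M_Q·(L₁+L₂)/(3EI) = θ_0, giving M_Q = 57.07 kN·m (hogging).
Span PQ, ΣM about P with M_Q applied at Q: R_Q^{PQ}·8.4 = 0 + 57.07, so R_Q^{PQ} = 6.795 kN and R_P = 0 − 6.795 = -6.795 kN.

R_P = -6.795 kN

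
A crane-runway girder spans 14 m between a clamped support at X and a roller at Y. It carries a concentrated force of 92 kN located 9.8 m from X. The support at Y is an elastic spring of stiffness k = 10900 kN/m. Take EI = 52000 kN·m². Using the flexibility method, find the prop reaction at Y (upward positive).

Remove the prop at Y; the released (primary) structure is a cantilever built in at X.
Downward deflection at the released point Y due to the loads:
  point load 92 at a = 9.8: Pa²(3L − a)/(6EI) = 47418/EI
Tip deflection under a unit load at Y: L³/(3EI) = 914.7/EI.
With EI = 52000 kN·m²: δ_0 = 0.91189 m and δ_{YY} = 0.01759 m/kN.
Compatibility — the spring shortens by R_Y/k under the reaction it provides: δ_0 − R_Y·δ_{YY} = R_Y/k. With 1/k = 0.000092 m/kN, R_Y = δ_0 / (δ_{YY} + 1/k) = 0.91189 / (0.01759 + 0.000092) = 51.57 kN.

R_Y = 51.57 kN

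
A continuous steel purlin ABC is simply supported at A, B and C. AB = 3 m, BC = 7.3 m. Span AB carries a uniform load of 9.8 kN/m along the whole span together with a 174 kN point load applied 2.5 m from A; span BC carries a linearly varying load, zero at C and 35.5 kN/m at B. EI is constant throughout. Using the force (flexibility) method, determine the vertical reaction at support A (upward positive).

Take M_B as the redundant. Released structure: two simple spans AB and BC with a hinge at B.
End slopes at the hinge B, treating each span as simply supported:
  span AB: UDL 9.8: wL³/(24EI) = 11.03/EI
  span AB: point load 174 at a = 2.5: Pab(L + a)/(6LEI) = 66.46/EI
  span BC: triangular load, peak 35.5: w₀L³/(45EI) = 306.9/EI
  relative rotation θ_0 = (77.48 + 306.9)/EI = 384.4/EI
A unit hogging moment at B produces rotation L₁/(3EI) + L₂/(3EI) = 3.433/EI.
Compatibility: M_B·(L₁+L₂)/(3EI) = θ_0, giving M_B = 112 kN·m (hogging).
Span AB, ΣM about A with M_B applied at B: R_B^{AB}·3 = 479.1 + 112, so R_B^{AB} = 197 kN and R_A = 203.4 − 197 = 6.382 kN.

R_A = 6.382 kN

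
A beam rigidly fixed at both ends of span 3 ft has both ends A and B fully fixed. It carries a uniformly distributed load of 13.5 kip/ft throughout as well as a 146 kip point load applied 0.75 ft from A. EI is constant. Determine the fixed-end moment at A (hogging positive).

Release both end moments; the primary structure is a simply-supported span AB with redundants M_A and M_B.
Simple-span end rotations at A and B under the given loads:
  at A: UDL 13.5: wL³/(24EI) = 15.19/EI
  at B: UDL 13.5: wL³/(24EI) = 15.19/EI
  at A: point load 146 at a = 0.75: Pab(L + b)/(6LEI) = 71.86/EI
  at B: point load 146 at a = 0.75: Pab(L + a)/(6LEI) = 51.33/EI
  θ_A0 = 87.05/EI,  θ_B0 = 66.52/EI
Flexibility coefficients: a unit moment at one end gives L/(3EI) there and L/(6EI) at the far end, so f₁₁ = f₂₂ = 1/EI and f₁₂ = f₂₁ = 0.5/EI.
Compatibility — zero rotation at each built-in end:
  1 M_A + 0.5 M_B = 87.05
  0.5 M_A + 1 M_B = 66.52
Solving the pair gives M_A = 71.72 kip·ft and M_B = 30.66 kip·ft (hogging).

M_A = 71.72 kip·ft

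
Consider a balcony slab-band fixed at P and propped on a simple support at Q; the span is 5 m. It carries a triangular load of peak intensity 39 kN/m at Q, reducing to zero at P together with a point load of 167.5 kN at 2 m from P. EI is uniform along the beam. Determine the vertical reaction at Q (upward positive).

Remove the prop at Q; the released (primary) structure is a cantilever built in at P.
Downward deflection at the released point Q due to the loads:
  triangular load, peak 39 at the free end: 11w₀L⁴/(120EI) = 2234/EI
  point load 167.5 at a = 2: Pa²(3L − a)/(6EI) = 1452/EI
  δ_0 = 3686/EI
Tip deflection under a unit load at Q: L³/(3EI) = 41.67/EI.
Compatibility at Q: δ_0 − R_Q·δ_{QQ} = 0, so R_Q = 3686/41.67 = 88.47 kN.

R_Q = 88.47 kN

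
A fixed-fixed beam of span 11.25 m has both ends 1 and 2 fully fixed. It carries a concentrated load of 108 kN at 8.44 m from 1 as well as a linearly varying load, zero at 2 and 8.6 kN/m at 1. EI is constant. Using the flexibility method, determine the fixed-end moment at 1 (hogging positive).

Take the two fixed-end moments M_1, M_2 as redundants; the released structure is the simple span 12.
End rotations of the released simple span under the applied load (×1/EI):
  at 1: point load 108 at a = 8.44: Pab(L + b)/(6LEI) = 533.5/EI
  at 2: point load 108 at a = 8.44: Pab(L + a)/(6LEI) = 747.2/EI
  at 1: triangular load, peak 8.6: w₀L³/(45EI) = 272.1/EI
  at 2: triangular load, peak 8.6: 7w₀L³/(360EI) = 238.1/EI
  θ_10 = 805.6/EI,  θ_20 = 985.3/EI
Flexibility coefficients: a unit moment at one end gives L/(3EI) there and L/(6EI) at the far end, so f₁₁ = f₂₂ = 3.75/EI and f₁₂ = f₂₁ = 1.875/EI.
Compatibility — zero rotation at each built-in end:
  3.75 M_1 + 1.875 M_2 = 805.6
  1.875 M_1 + 3.75 M_2 = 985.3
Solving the pair gives M_1 = 111.3 kN·m and M_2 = 207.1 kN·m (hogging).

M_1 = 111.3 kN·m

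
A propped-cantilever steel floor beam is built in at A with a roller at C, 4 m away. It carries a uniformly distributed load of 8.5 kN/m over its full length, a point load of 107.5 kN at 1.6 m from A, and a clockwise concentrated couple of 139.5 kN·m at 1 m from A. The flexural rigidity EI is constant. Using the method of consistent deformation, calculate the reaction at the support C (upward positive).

Remove the prop at C; the released (primary) structure is a cantilever built in at A.
Deflection at C on the released cantilever, summing each load's contribution:
  UDL 8.5: wL⁴/(8EI) = 272/EI
  point load 107.5 at a = 1.6: Pa²(3L − a)/(6EI) = 477/EI
  clockwise couple 139.5 at a = 1: M₀a(2L − a)/(2EI) = 488.2/EI
  δ_0 = 1237/EI
Flexibility coefficient — unit upward force at C: δ_{CC} = L³/(3EI) = 21.33/EI.
The prop prevents deflection at C: R_C = δ_0/δ_{CC} = 1237/21.33 = 58 kN.

R_C = 58 kN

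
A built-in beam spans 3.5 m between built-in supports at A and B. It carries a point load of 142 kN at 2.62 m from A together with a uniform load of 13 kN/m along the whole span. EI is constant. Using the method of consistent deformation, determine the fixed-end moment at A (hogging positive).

Take the two fixed-end moments M_A, M_B as redundants; the released structure is the simple span AB.
Simple-span end rotations at A and B under the given loads:
  at A: point load 142 at a = 2.62: Pab(L + b)/(6LEI) = 68.29/EI
  at B: point load 142 at a = 2.62: Pab(L + a)/(6LEI) = 95.41/EI
  at A: UDL 13: wL³/(24EI) = 23.22/EI
  at B: UDL 13: wL³/(24EI) = 23.22/EI
  θ_A0 = 91.51/EI,  θ_B0 = 118.6/EI
Flexibility coefficients: a unit moment at one end gives L/(3EI) there and L/(6EI) at the far end, so f₁₁ = f₂₂ = 1.167/EI and f₁₂ = f₂₁ = 0.5833/EI.
Compatibility — zero rotation at each built-in end:
  1.167 M_A + 0.5833 M_B = 91.51
  0.5833 M_A + 1.167 M_B = 118.6
Solving the pair gives M_A = 36.79 kN·m and M_B = 83.29 kN·m (hogging).

M_A = 36.79 kN·m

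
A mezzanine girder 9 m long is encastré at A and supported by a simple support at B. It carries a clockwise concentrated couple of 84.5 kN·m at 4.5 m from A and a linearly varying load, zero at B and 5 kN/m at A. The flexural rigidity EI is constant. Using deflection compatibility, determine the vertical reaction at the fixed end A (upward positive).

Take the reaction at B as the redundant and release it; the primary structure is a cantilever fixed at A.
Free-end deflection of the primary structure under the applied loading (downward +):
  clockwise couple 84.5 at a = 4.5: M₀a(2L − a)/(2EI) = 2567/EI
  triangular load, peak 5 at the fixed end: w₀L⁴/(30EI) = 1094/EI
  δ_0 = 3660/EI
Flexibility coefficient — unit upward force at B: δ_{BB} = L³/(3EI) = 243/EI.
Compatibility at B: δ_0 − R_B·δ_{BB} = 0, so R_B = 3660/243 = 15.06 kN.
Vertical equilibrium: R_A = ΣP − R_B = 22.5 − 15.06 = 7.438 kN.

R_A = 7.438 kN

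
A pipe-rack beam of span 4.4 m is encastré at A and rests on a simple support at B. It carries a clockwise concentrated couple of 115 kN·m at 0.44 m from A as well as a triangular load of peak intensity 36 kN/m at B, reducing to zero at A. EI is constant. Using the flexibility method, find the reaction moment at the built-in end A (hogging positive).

Choose R_B as the redundant. The primary structure is the cantilever fixed at A.
Free-end deflection of the primary structure under the applied loading (downward +):
  clockwise couple 115 at a = 0.44: M₀a(2L − a)/(2EI) = 211.5/EI
  triangular load, peak 36 at the free end: 11w₀L⁴/(120EI) = 1237/EI
  δ_0 = 1448/EI
Flexibility coefficient — unit upward force at B: δ_{BB} = L³/(3EI) = 28.39/EI.
Compatibility at B: δ_0 − R_B·δ_{BB} = 0, so R_B = 1448/28.39 = 51.01 kN.
Moment equilibrium about A: M_A = Σ(load moments about A) − R_B·L = 347.3 − 51.01×4.4 = 122.9 kN·m.

M_A = 122.9 kN·m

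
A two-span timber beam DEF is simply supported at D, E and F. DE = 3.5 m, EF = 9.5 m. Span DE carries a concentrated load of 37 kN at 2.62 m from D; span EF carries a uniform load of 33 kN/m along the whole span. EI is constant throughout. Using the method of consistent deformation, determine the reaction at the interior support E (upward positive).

R_E = 293.1 kN

Take M_E as the redundant. Released structure: two simple spans DE and EF with a hinge at E.
End slopes at the hinge E, treating each span as simply supported:
  span DE: point load 37 at a = 2.62: Pab(L + a)/(6LEI) = 24.86/EI
  span EF: UDL 33: wL³/(24EI) = 1179/EI
  relative rotation θ_0 = (24.86 + 1179)/EI = 1204/EI
A unit hogging moment at E produces rotation L₁/(3EI) + L₂/(3EI) = 4.333/EI.
Compatibility: M_E·(L₁+L₂)/(3EI) = θ_0, giving M_E = 277.8 kN·m (hogging).
Span DE, ΣM about D with M_E applied at E: R_E^{DE}·3.5 = 96.94 + 277.8, so R_E^{DE} = 107.1 kN and R_D = 37 − 107.1 = -70.07 kN.
Span EF, ΣM about F: R_E^{EF}·9.5 = 1489 + 277.8, so R_E^{EF} = 186 kN and R_F = 313.5 − 186 = 127.5 kN.
R_E = 107.1 + 186 = 293.1 kN.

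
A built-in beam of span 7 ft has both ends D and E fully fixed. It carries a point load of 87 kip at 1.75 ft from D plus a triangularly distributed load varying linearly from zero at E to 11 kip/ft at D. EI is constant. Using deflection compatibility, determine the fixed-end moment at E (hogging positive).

M_E = 46.51 kip·ft

Take the two fixed-end moments M_D, M_E as redundants; the released structure is the simple span DE.
End rotations of the released simple span under the applied load (×1/EI):
  at D: point load 87 at a = 1.75: Pab(L + b)/(6LEI) = 233.1/EI
  at E: point load 87 at a = 1.75: Pab(L + a)/(6LEI) = 166.5/EI
  at D: triangular load, peak 11: w₀L³/(45EI) = 83.84/EI
  at E: triangular load, peak 11: 7w₀L³/(360EI) = 73.36/EI
  θ_D0 = 317/EI,  θ_E0 = 239.9/EI
Flexibility coefficients: a unit moment at one end gives L/(3EI) there and L/(6EI) at the far end, so f₁₁ = f₂₂ = 2.333/EI and f₁₂ = f₂₁ = 1.167/EI.
Compatibility — zero rotation at each built-in end:
  2.333 M_D + 1.167 M_E = 317
  1.167 M_D + 2.333 M_E = 239.9
Solving the pair gives M_D = 112.6 kip·ft and M_E = 46.51 kip·ft (hogging).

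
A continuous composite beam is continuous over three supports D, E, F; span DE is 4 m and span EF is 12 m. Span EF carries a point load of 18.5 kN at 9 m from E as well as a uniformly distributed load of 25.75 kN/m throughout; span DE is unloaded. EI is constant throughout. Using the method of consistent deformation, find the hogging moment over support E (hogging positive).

Take M_E as the redundant. Released structure: two simple spans DE and EF with a hinge at E.
End slopes at the hinge E, treating each span as simply supported:
  span EF: point load 18.5 at a = 9: Pab(L + b)/(6LEI) = 104.1/EI
  span EF: UDL 25.75: wL³/(24EI) = 1854/EI
  relative rotation θ_0 = (0 + 1958)/EI = 1958/EI
A unit hogging moment at E produces rotation L₁/(3EI) + L₂/(3EI) = 5.333/EI.
Slope continuity at E: θ_0 = M_E·5.333/EI, so M_E = 1958/5.333 = 367.1 kN·m (hogging).

M_E = 367.1 kN·m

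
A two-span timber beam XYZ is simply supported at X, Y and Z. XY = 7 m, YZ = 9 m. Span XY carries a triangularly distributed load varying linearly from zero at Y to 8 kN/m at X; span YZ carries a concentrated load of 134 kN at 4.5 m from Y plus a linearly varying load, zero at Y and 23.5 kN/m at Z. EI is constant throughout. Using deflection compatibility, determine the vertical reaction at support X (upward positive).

Take M_Y as the redundant. Released structure: two simple spans XY and YZ with a hinge at Y.
Discontinuity in slope at Y on the released structure — sum the simple-span end rotations:
  span XY: triangular load, peak 8: 7w₀L³/(360EI) = 53.36/EI
  span YZ: point load 134 at a = 4.5: Pab(L + b)/(6LEI) = 678.4/EI
  span YZ: triangular load, peak 23.5: 7w₀L³/(360EI) = 333.1/EI
  relative rotation θ_0 = (53.36 + 1011)/EI = 1065/EI
A unit hogging moment at Y produces rotation L₁/(3EI) + L₂/(3EI) = 5.333/EI.
Slope continuity at Y: θ_0 = M_Y·5.333/EI, so M_Y = 1065/5.333 = 199.7 kN·m (hogging).
Span XY, ΣM about X with M_Y applied at Y: R_Y^{XY}·7 = 65.33 + 199.7, so R_Y^{XY} = 37.86 kN and R_X = 28 − 37.86 = -9.856 kN.

R_X = -9.856 kN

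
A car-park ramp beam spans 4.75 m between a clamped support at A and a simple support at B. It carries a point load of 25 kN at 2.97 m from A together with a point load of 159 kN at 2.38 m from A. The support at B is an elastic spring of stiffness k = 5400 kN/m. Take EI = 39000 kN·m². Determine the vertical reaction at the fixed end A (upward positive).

R_A = 132.9 kN

Release the roller at B. Primary structure: cantilever fixed at A.
Free-end deflection of the primary structure under the applied loading (downward +):
  point load 25 at a = 2.97: Pa²(3L − a)/(6EI) = 414.6/EI
  point load 159 at a = 2.38: Pa²(3L − a)/(6EI) = 1782/EI
  δ_0 = 2196/EI
Flexibility coefficient — unit upward force at B: δ_{BB} = L³/(3EI) = 35.72/EI.
With EI = 39000 kN·m²: δ_0 = 0.056317 m and δ_{BB} = 0.000916 m/kN.
Compatibility — the spring shortens by R_B/k under the reaction it provides: δ_0 − R_B·δ_{BB} = R_B/k. With 1/k = 0.000185 m/kN, R_B = δ_0 / (δ_{BB} + 1/k) = 0.056317 / (0.000916 + 0.000185) = 51.14 kN.
Vertical equilibrium: R_A = ΣP − R_B = 184 − 51.14 = 132.9 kN.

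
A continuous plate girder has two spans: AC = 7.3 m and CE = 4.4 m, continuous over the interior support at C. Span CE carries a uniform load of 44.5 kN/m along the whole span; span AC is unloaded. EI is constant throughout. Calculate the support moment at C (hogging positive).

M_C = 40.5 kN·m

Take M_C as the redundant. Released structure: two simple spans AC and CE with a hinge at C.
Rotations at C on the released spans (each span's end-slope, ×1/EI):
  span CE: UDL 44.5: wL³/(24EI) = 157.9/EI
  relative rotation θ_0 = (0 + 157.9)/EI = 157.9/EI
A unit hogging moment at C produces rotation L₁/(3EI) + L₂/(3EI) = 3.9/EI.
Compatibility: M_C·(L₁+L₂)/(3EI) = θ_0, giving M_C = 40.5 kN·m (hogging).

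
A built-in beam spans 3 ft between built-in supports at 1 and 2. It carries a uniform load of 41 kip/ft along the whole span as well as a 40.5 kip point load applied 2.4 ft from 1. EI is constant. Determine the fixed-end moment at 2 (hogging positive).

Release both end moments; the primary structure is a simply-supported span 12 with redundants M_1 and M_2.
On the primary (simply-supported) span, the end slopes from the loading are:
  at 1: UDL 41: wL³/(24EI) = 46.12/EI
  at 2: UDL 41: wL³/(24EI) = 46.12/EI
  at 1: point load 40.5 at a = 2.4: Pab(L + b)/(6LEI) = 11.66/EI
  at 2: point load 40.5 at a = 2.4: Pab(L + a)/(6LEI) = 17.5/EI
  θ_10 = 57.79/EI,  θ_20 = 63.62/EI
Flexibility coefficients: a unit moment at one end gives L/(3EI) there and L/(6EI) at the far end, so f₁₁ = f₂₂ = 1/EI and f₁₂ = f₂₁ = 0.5/EI.
Compatibility — zero rotation at each built-in end:
  1 M_1 + 0.5 M_2 = 57.79
  0.5 M_1 + 1 M_2 = 63.62
Solving the pair gives M_1 = 34.64 kip·ft and M_2 = 46.3 kip·ft (hogging).

M_2 = 46.3 kip·ft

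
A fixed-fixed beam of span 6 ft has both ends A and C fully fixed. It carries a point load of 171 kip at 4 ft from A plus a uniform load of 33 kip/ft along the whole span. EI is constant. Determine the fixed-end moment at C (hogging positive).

Take the two fixed-end moments M_A, M_C as redundants; the released structure is the simple span AC.
On the primary (simply-supported) span, the end slopes from the loading are:
  at A: point load 171 at a = 4: Pab(L + b)/(6LEI) = 304/EI
  at C: point load 171 at a = 4: Pab(L + a)/(6LEI) = 380/EI
  at A: UDL 33: wL³/(24EI) = 297/EI
  at C: UDL 33: wL³/(24EI) = 297/EI
  θ_A0 = 601/EI,  θ_C0 = 677/EI
Flexibility coefficients: a unit moment at one end gives L/(3EI) there and L/(6EI) at the far end, so f₁₁ = f₂₂ = 2/EI and f₁₂ = f₂₁ = 1/EI.
Compatibility — zero rotation at each built-in end:
  2 M_A + 1 M_C = 601
  1 M_A + 2 M_C = 677
Solving the pair gives M_A = 175 kip·ft and M_C = 251 kip·ft (hogging).

M_C = 251 kip·ft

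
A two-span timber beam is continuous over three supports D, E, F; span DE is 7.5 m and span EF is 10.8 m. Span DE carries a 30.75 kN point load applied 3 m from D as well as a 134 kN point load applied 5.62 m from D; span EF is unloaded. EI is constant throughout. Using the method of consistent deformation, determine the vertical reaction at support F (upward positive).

R_F = -7.736 kN

Release continuity at E by inserting a hinge; the redundant is the internal moment M_E. The primary structure is two simply-supported spans DE and EF.
Discontinuity in slope at E on the released structure — sum the simple-span end rotations:
  span DE: point load 30.75 at a = 3: Pab(L + a)/(6LEI) = 96.86/EI
  span DE: point load 134 at a = 5.62: Pab(L + a)/(6LEI) = 412.8/EI
  relative rotation θ_0 = (509.6 + 0)/EI = 509.6/EI
A unit hogging moment at E produces rotation L₁/(3EI) + L₂/(3EI) = 6.1/EI.
Compatibility: M_E·(L₁+L₂)/(3EI) = θ_0, giving M_E = 83.55 kN·m (hogging).
Span EF, ΣM about F: R_E^{EF}·10.8 = 0 + 83.55, so R_E^{EF} = 7.736 kN and R_F = 0 − 7.736 = -7.736 kN.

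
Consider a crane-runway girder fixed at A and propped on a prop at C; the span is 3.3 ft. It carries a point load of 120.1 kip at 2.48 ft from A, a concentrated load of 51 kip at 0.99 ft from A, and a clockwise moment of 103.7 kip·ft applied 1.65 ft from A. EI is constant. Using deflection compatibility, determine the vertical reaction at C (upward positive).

R_C = 117.8 kip

Remove the prop at C; the released (primary) structure is a cantilever built in at A.
Deflection at C on the released cantilever, summing each load's contribution:
  point load 120.1 at a = 2.48: Pa²(3L − a)/(6EI) = 913.5/EI
  point load 51 at a = 0.99: Pa²(3L − a)/(6EI) = 74.23/EI
  clockwise couple 103.7 at a = 1.65: M₀a(2L − a)/(2EI) = 423.5/EI
  δ_0 = 1411/EI
Flexibility coefficient — unit upward force at C: δ_{CC} = L³/(3EI) = 11.98/EI.
The prop prevents deflection at C: R_C = δ_0/δ_{CC} = 1411/11.98 = 117.8 kip.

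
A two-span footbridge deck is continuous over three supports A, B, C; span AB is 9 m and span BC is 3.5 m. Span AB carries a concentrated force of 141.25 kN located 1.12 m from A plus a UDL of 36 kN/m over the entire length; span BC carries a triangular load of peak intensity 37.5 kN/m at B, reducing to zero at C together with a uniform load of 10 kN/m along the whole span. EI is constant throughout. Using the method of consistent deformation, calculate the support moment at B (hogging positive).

M_B = 331.4 kN·m

Insert a hinge at B; M_B is the redundant, and each span becomes simply supported.
End slopes at the hinge B, treating each span as simply supported:
  span AB: point load 141.25 at a = 1.12: Pab(L + a)/(6LEI) = 233.6/EI
  span AB: UDL 36: wL³/(24EI) = 1094/EI
  span BC: triangular load, peak 37.5: w₀L³/(45EI) = 35.73/EI
  span BC: UDL 10: wL³/(24EI) = 17.86/EI
  relative rotation θ_0 = (1327 + 53.59)/EI = 1381/EI
A unit hogging moment at B produces rotation L₁/(3EI) + L₂/(3EI) = 4.167/EI.
Slope continuity at B: θ_0 = M_B·4.167/EI, so M_B = 1381/4.167 = 331.4 kN·m (hogging).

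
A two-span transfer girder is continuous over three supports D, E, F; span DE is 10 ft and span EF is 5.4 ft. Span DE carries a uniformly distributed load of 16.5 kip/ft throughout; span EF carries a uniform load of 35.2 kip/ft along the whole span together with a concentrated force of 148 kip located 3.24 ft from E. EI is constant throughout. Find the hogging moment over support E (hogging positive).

Insert a hinge at E; M_E is the redundant, and each span becomes simply supported.
Discontinuity in slope at E on the released structure — sum the simple-span end rotations:
  span DE: UDL 16.5: wL³/(24EI) = 687.5/EI
  span EF: UDL 35.2: wL³/(24EI) = 230.9/EI
  span EF: point load 148 at a = 3.24: Pab(L + b)/(6LEI) = 241.7/EI
  relative rotation θ_0 = (687.5 + 472.6)/EI = 1160/EI
A unit hogging moment at E produces rotation L₁/(3EI) + L₂/(3EI) = 5.133/EI.
Compatibility: M_E·(L₁+L₂)/(3EI) = θ_0, giving M_E = 226 kip·ft (hogging).

M_E = 226 kip·ft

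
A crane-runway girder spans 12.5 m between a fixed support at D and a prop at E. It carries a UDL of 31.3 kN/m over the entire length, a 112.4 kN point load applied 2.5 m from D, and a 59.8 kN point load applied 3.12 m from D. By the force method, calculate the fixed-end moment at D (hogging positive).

M_D = 936.2 kN·m

Choose R_E as the redundant. The primary structure is the cantilever fixed at D.
Free-end deflection of the primary structure under the applied loading (downward +):
  UDL 31.3: wL⁴/(8EI) = 95520/EI
  point load 112.4 at a = 2.5: Pa²(3L − a)/(6EI) = 4098/EI
  point load 59.8 at a = 3.12: Pa²(3L − a)/(6EI) = 3336/EI
  δ_0 = 102953/EI
Flexibility coefficient — unit upward force at E: δ_{EE} = L³/(3EI) = 651/EI.
Compatibility at E: δ_0 − R_E·δ_{EE} = 0, so R_E = 102953/651 = 158.1 kN.
Moment equilibrium about D: M_D = Σ(load moments about D) − R_E·L = 2913 − 158.1×12.5 = 936.2 kN·m.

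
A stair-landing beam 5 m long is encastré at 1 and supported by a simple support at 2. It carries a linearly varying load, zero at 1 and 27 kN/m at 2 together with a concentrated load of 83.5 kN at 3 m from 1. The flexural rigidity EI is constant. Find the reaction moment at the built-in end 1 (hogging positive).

Remove the prop at 2; the released (primary) structure is a cantilever built in at 1.
Free-end deflection of the primary structure under the applied loading (downward +):
  triangular load, peak 27 at the free end: 11w₀L⁴/(120EI) = 1547/EI
  point load 83.5 at a = 3: Pa²(3L − a)/(6EI) = 1503/EI
  δ_0 = 3050/EI
Flexibility coefficient — unit upward force at 2: δ_{22} = L³/(3EI) = 41.67/EI.
The prop prevents deflection at 2: R_2 = δ_0/δ_{22} = 3050/41.67 = 73.2 kN.
Moment equilibrium about 1: M_1 = Σ(load moments about 1) − R_2·L = 475.5 − 73.2×5 = 109.5 kN·m.

M_1 = 109.5 kN·m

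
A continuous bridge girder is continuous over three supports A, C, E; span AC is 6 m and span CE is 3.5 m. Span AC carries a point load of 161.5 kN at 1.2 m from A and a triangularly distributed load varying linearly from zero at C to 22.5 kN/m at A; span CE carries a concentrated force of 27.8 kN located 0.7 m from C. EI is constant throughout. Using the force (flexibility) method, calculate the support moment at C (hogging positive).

M_C = 93.76 kN·m

Take M_C as the redundant. Released structure: two simple spans AC and CE with a hinge at C.
Discontinuity in slope at C on the released structure — sum the simple-span end rotations:
  span AC: point load 161.5 at a = 1.2: Pab(L + a)/(6LEI) = 186/EI
  span AC: triangular load, peak 22.5: 7w₀L³/(360EI) = 94.5/EI
  span CE: point load 27.8 at a = 0.7: Pab(L + b)/(6LEI) = 16.35/EI
  relative rotation θ_0 = (280.5 + 16.35)/EI = 296.9/EI
A unit hogging moment at C produces rotation L₁/(3EI) + L₂/(3EI) = 3.167/EI.
Slope continuity at C: θ_0 = M_C·3.167/EI, so M_C = 296.9/3.167 = 93.76 kN·m (hogging).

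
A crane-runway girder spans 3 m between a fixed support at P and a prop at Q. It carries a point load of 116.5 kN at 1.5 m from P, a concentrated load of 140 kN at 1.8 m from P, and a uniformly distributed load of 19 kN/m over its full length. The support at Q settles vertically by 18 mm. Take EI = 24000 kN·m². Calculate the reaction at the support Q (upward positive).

Remove the prop at Q; the released (primary) structure is a cantilever built in at P.
Free-end deflection of the primary structure under the applied loading (downward +):
  point load 116.5 at a = 1.5: Pa²(3L − a)/(6EI) = 327.7/EI
  point load 140 at a = 1.8: Pa²(3L − a)/(6EI) = 544.3/EI
  UDL 19: wL⁴/(8EI) = 192.4/EI
  δ_0 = 1064/EI
Flexibility coefficient — unit upward force at Q: δ_{QQ} = L³/(3EI) = 9/EI.
With EI = 24000 kN·m²: δ_0 = 0.044348 m and δ_{QQ} = 0.000375 m/kN.
Compatibility — the beam at Q must follow the support down by 0.018 m: δ_0 − R_Q·δ_{QQ} = 0.018, so R_Q = (0.044348 − 0.018)/0.000375 = 70.26 kN.

R_Q = 70.26 kN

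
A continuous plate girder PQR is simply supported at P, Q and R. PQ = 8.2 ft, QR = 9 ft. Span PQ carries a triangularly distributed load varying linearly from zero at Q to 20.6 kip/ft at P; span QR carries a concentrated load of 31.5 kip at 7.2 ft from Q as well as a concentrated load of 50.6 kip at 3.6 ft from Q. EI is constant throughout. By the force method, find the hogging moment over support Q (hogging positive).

M_Q = 98.51 kip·ft

Take M_Q as the redundant. Released structure: two simple spans PQ and QR with a hinge at Q.
Rotations at Q on the released spans (each span's end-slope, ×1/EI):
  span PQ: triangular load, peak 20.6: 7w₀L³/(360EI) = 220.9/EI
  span QR: point load 31.5 at a = 7.2: Pab(L + b)/(6LEI) = 81.65/EI
  span QR: point load 50.6 at a = 3.6: Pab(L + b)/(6LEI) = 262.3/EI
  relative rotation θ_0 = (220.9 + 344)/EI = 564.8/EI
A unit hogging moment at Q produces rotation L₁/(3EI) + L₂/(3EI) = 5.733/EI.
Compatibility: M_Q·(L₁+L₂)/(3EI) = θ_0, giving M_Q = 98.51 kip·ft (hogging).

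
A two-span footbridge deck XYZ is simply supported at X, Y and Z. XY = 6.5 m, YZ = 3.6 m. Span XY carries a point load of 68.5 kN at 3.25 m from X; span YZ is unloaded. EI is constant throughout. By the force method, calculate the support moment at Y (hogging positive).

Insert a hinge at Y; M_Y is the redundant, and each span becomes simply supported.
Rotations at Y on the released spans (each span's end-slope, ×1/EI):
  span XY: point load 68.5 at a = 3.25: Pab(L + a)/(6LEI) = 180.9/EI
  relative rotation θ_0 = (180.9 + 0)/EI = 180.9/EI
A unit hogging moment at Y produces rotation L₁/(3EI) + L₂/(3EI) = 3.367/EI.
Compatibility: M_Y·(L₁+L₂)/(3EI) = θ_0, giving M_Y = 53.73 kN·m (hogging).

M_Y = 53.73 kN·m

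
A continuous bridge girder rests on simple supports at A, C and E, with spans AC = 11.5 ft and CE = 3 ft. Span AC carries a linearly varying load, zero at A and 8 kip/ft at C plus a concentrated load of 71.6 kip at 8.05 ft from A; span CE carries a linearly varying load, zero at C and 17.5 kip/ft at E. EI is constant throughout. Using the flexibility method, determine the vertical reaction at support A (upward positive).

Take M_C as the redundant. Released structure: two simple spans AC and CE with a hinge at C.
Discontinuity in slope at C on the released structure — sum the simple-span end rotations:
  span AC: triangular load, peak 8: w₀L³/(45EI) = 270.4/EI
  span AC: point load 71.6 at a = 8.05: Pab(L + a)/(6LEI) = 563.4/EI
  span CE: triangular load, peak 17.5: 7w₀L³/(360EI) = 9.188/EI
  relative rotation θ_0 = (833.8 + 9.188)/EI = 843/EI
A unit hogging moment at C produces rotation L₁/(3EI) + L₂/(3EI) = 4.833/EI.
Slope continuity at C: θ_0 = M_C·4.833/EI, so M_C = 843/4.833 = 174.4 kip·ft (hogging).
Span AC, ΣM about A with M_C applied at C: R_C^{AC}·11.5 = 929 + 174.4, so R_C^{AC} = 95.95 kip and R_A = 117.6 − 95.95 = 21.65 kip.

R_A = 21.65 kip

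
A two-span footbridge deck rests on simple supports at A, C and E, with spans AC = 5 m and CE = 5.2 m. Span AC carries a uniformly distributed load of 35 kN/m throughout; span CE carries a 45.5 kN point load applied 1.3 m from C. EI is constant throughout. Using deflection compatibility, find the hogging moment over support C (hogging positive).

M_C = 73.4 kN·m

Release continuity at C by inserting a hinge; the redundant is the internal moment M_C. The primary structure is two simply-supported spans AC and CE.
Rotations at C on the released spans (each span's end-slope, ×1/EI):
  span AC: UDL 35: wL³/(24EI) = 182.3/EI
  span CE: point load 45.5 at a = 1.3: Pab(L + b)/(6LEI) = 67.28/EI
  relative rotation θ_0 = (182.3 + 67.28)/EI = 249.6/EI
A unit hogging moment at C produces rotation L₁/(3EI) + L₂/(3EI) = 3.4/EI.
Slope continuity at C: θ_0 = M_C·3.4/EI, so M_C = 249.6/3.4 = 73.4 kN·m (hogging).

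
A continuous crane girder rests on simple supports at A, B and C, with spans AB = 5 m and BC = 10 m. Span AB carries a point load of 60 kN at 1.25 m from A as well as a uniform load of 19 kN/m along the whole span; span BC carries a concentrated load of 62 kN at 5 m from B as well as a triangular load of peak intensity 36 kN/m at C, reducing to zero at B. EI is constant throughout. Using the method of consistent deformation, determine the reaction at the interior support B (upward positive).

Insert a hinge at B; M_B is the redundant, and each span becomes simply supported.
Rotations at B on the released spans (each span's end-slope, ×1/EI):
  span AB: point load 60 at a = 1.25: Pab(L + a)/(6LEI) = 58.59/EI
  span AB: UDL 19: wL³/(24EI) = 98.96/EI
  span BC: point load 62 at a = 5: Pab(L + b)/(6LEI) = 387.5/EI
  span BC: triangular load, peak 36: 7w₀L³/(360EI) = 700/EI
  relative rotation θ_0 = (157.6 + 1088)/EI = 1245/EI
A unit hogging moment at B produces rotation L₁/(3EI) + L₂/(3EI) = 5/EI.
Compatibility: M_B·(L₁+L₂)/(3EI) = θ_0, giving M_B = 249 kN·m (hogging).
Span AB, ΣM about A with M_B applied at B: R_B^{AB}·5 = 312.5 + 249, so R_B^{AB} = 112.3 kN and R_A = 155 − 112.3 = 42.7 kN.
Span BC, ΣM about C: R_B^{BC}·10 = 910 + 249, so R_B^{BC} = 115.9 kN and R_C = 242 − 115.9 = 126.1 kN.
R_B = 112.3 + 115.9 = 228.2 kN.

R_B = 228.2 kN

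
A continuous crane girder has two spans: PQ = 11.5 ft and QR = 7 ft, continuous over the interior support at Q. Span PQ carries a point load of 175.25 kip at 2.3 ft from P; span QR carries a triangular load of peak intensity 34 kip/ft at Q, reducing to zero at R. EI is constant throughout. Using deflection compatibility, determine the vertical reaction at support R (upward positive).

R_R = 16.48 kip

Insert a hinge at Q; M_Q is the redundant, and each span becomes simply supported.
Rotations at Q on the released spans (each span's end-slope, ×1/EI):
  span PQ: point load 175.25 at a = 2.3: Pab(L + a)/(6LEI) = 741.7/EI
  span QR: triangular load, peak 34: w₀L³/(45EI) = 259.2/EI
  relative rotation θ_0 = (741.7 + 259.2)/EI = 1001/EI
A unit hogging moment at Q produces rotation L₁/(3EI) + L₂/(3EI) = 6.167/EI.
Slope continuity at Q: θ_0 = M_Q·6.167/EI, so M_Q = 1001/6.167 = 162.3 kip·ft (hogging).
Span QR, ΣM about R: R_Q^{QR}·7 = 555.3 + 162.3, so R_Q^{QR} = 102.5 kip and R_R = 119 − 102.5 = 16.48 kip.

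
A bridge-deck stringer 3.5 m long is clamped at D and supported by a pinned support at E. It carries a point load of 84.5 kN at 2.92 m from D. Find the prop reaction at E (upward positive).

Release the roller at E. Primary structure: cantilever fixed at D.
Free-end deflection of the primary structure under the applied loading (downward +):
  point load 84.5 at a = 2.92: Pa²(3L − a)/(6EI) = 910.2/EI
Flexibility coefficient — unit upward force at E: δ_{EE} = L³/(3EI) = 14.29/EI.
The prop prevents deflection at E: R_E = δ_0/δ_{EE} = 910.2/14.29 = 63.69 kN.

R_E = 63.69 kN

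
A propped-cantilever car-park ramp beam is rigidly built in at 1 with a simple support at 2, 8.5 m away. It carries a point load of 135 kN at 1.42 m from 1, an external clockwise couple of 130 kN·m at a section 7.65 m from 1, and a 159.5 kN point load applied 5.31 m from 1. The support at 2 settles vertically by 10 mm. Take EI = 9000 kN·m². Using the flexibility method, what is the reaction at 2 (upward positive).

Release the roller at 2. Primary structure: cantilever fixed at 1.
Downward deflection at the released point 2 due to the loads:
  point load 135 at a = 1.42: Pa²(3L − a)/(6EI) = 1092/EI
  clockwise couple 130 at a = 7.65: M₀a(2L − a)/(2EI) = 4649/EI
  point load 159.5 at a = 5.31: Pa²(3L − a)/(6EI) = 15133/EI
  δ_0 = 20875/EI
Tip deflection under a unit load at 2: L³/(3EI) = 204.7/EI.
With EI = 9000 kN·m²: δ_0 = 2.3195 m and δ_{22} = 0.022745 m/kN.
Compatibility — the beam at 2 must follow the support down by 0.01 m: δ_0 − R_2·δ_{22} = 0.01, so R_2 = (2.3195 − 0.01)/0.022745 = 101.5 kN.

R_2 = 101.5 kN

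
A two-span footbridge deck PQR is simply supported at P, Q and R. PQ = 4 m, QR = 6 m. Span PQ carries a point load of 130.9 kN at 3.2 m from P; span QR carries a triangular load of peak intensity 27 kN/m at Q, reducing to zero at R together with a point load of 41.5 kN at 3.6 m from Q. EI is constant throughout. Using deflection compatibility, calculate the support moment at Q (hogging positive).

Release continuity at Q by inserting a hinge; the redundant is the internal moment M_Q. The primary structure is two simply-supported spans PQ and QR.
End slopes at the hinge Q, treating each span as simply supported:
  span PQ: point load 130.9 at a = 3.2: Pab(L + a)/(6LEI) = 100.5/EI
  span QR: triangular load, peak 27: w₀L³/(45EI) = 129.6/EI
  span QR: point load 41.5 at a = 3.6: Pab(L + b)/(6LEI) = 83.66/EI
  relative rotation θ_0 = (100.5 + 213.3)/EI = 313.8/EI
A unit hogging moment at Q produces rotation L₁/(3EI) + L₂/(3EI) = 3.333/EI.
Slope continuity at Q: θ_0 = M_Q·3.333/EI, so M_Q = 313.8/3.333 = 94.14 kN·m (hogging).

M_Q = 94.14 kN·m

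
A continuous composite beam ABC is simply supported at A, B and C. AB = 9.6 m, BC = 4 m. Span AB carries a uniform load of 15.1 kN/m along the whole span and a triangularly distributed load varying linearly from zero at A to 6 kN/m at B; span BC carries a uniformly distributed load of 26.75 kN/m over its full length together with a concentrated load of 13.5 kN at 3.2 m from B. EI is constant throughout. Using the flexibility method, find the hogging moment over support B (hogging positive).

M_B = 166.1 kN·m

Release continuity at B by inserting a hinge; the redundant is the internal moment M_B. The primary structure is two simply-supported spans AB and BC.
Discontinuity in slope at B on the released structure — sum the simple-span end rotations:
  span AB: UDL 15.1: wL³/(24EI) = 556.6/EI
  span AB: triangular load, peak 6: w₀L³/(45EI) = 118/EI
  span BC: UDL 26.75: wL³/(24EI) = 71.33/EI
  span BC: point load 13.5 at a = 3.2: Pab(L + b)/(6LEI) = 6.912/EI
  relative rotation θ_0 = (674.6 + 78.25)/EI = 752.9/EI
A unit hogging moment at B produces rotation L₁/(3EI) + L₂/(3EI) = 4.533/EI.
Slope continuity at B: θ_0 = M_B·4.533/EI, so M_B = 752.9/4.533 = 166.1 kN·m (hogging).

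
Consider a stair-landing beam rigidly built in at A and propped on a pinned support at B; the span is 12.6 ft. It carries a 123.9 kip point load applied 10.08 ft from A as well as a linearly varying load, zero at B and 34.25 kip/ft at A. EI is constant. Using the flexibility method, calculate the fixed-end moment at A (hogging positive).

M_A = 512.4 kip·ft

Remove the prop at B; the released (primary) structure is a cantilever built in at A.
Deflection at B on the released cantilever, summing each load's contribution:
  point load 123.9 at a = 10.08: Pa²(3L − a)/(6EI) = 58161/EI
  triangular load, peak 34.25 at the fixed end: w₀L⁴/(30EI) = 28775/EI
  δ_0 = 86937/EI
Flexibility coefficient — unit upward force at B: δ_{BB} = L³/(3EI) = 666.8/EI.
The prop prevents deflection at B: R_B = δ_0/δ_{BB} = 86937/666.8 = 130.4 kip.
Moment equilibrium about A: M_A = Σ(load moments about A) − R_B·L = 2155 − 130.4×12.6 = 512.4 kip·ft.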